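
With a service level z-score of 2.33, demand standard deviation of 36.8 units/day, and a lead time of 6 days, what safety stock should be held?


Formula: SS = z * sigma_d * sqrt(LT)
sqrt(LT) = sqrt(6) = 2.4495
SS = 2.33 * 36.8 * 2.4495
SS = 210.0 units

210.0 units


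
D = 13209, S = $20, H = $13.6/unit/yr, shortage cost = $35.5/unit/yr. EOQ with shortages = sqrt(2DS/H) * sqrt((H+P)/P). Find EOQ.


Formula: EOQ* = sqrt(2DS/H) * sqrt((H+P)/P)
Base EOQ = sqrt(2*13209*20/13.6) = 197.1 units
Correction = sqrt((13.6+35.5)/35.5) = 1.17605
EOQ* = 197.1 * 1.17605 = 231.8 units

231.8 units


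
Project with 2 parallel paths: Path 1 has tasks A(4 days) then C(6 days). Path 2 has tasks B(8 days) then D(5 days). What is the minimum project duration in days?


Path 1 = 4 + 6 = 10 days
Path 2 = 8 + 5 = 13 days
Duration = max(10, 13) = 13 days

13 days


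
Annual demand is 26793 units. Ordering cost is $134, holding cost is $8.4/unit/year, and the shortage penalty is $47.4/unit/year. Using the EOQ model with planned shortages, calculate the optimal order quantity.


Formula: EOQ* = sqrt(2DS/H) * sqrt((H+P)/P)
Base EOQ = sqrt(2*26793*134/8.4) = 924.57 units
Correction = sqrt((8.4+47.4)/47.4) = 1.085
EOQ* = 924.57 * 1.085 = 1003.2 units

1003.2 units


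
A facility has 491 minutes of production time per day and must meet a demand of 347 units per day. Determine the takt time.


Formula: Takt Time = Available Production Time / Customer Demand
Takt = 491 min/day / 347 units/day
Takt = 1.41 min/unit

1.41 min/unit


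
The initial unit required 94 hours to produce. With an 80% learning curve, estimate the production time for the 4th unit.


Formula: T_n = T_1 * (learning_rate)^(log2(n)) where learning_rate = rate/100
Doublings = log2(4) = 2
T_n = 94 * 0.8^2
T_n = 94 * 0.64 = 60.2 hours

60.2 hours


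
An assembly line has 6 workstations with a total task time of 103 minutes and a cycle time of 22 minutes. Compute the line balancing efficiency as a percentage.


Formula: Efficiency = Sum of Task Times / (N_stations * CT) * 100
Total station capacity = 6 stations * 22 min = 132 min
Efficiency = 103 / 132 * 100 = 78.0%

78.0%


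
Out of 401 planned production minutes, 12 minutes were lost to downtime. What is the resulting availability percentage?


Formula: Availability = (Planned Time - Downtime) / Planned Time * 100
Uptime = 401 - 12 = 389 min
Availability = 389 / 401 * 100 = 97.0%

97.0%


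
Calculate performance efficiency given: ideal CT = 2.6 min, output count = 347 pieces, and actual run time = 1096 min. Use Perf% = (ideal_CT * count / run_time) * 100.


Formula: Performance = (Ideal CT * Total Count) / Run Time * 100
Ideal output time = 2.6 * 347 = 902.2 min
Performance = 902.2 / 1096 * 100 = 82.3%

82.3%


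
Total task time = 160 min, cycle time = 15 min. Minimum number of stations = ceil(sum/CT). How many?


Formula: N_min = ceil(Sum of Task Times / Cycle Time)
N_min = ceil(160 min / 15 min) = ceil(10.6667)
N_min = 11 stations

11


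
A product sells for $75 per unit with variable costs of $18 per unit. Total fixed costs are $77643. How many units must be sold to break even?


Formula: BEQ = Fixed Costs / (Price - Variable Cost)
Contribution margin = $75 - $18 = $57/unit
BEQ = ceil($77643 / $57/unit) = ceil(1362.16) = 1363 units

1363 units


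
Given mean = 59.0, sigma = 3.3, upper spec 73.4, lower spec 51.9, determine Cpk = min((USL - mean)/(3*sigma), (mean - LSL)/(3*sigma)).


Cpu = (73.4 - 59.0) / (3 * 3.3) = 1.45
Cpl = (59.0 - 51.9) / (3 * 3.3) = 0.72
Cpk = min(1.45, 0.72) = 0.72

0.72


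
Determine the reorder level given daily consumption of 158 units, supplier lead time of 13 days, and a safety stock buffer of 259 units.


Formula: ROP = (Daily Demand * Lead Time) + Safety Stock
Demand during lead time = 158 * 13 = 2054 units
ROP = 2054 + 259 = 2313 units

2313 units


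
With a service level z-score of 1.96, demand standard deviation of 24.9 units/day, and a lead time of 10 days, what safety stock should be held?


Formula: SS = z * sigma_d * sqrt(LT)
sqrt(LT) = sqrt(10) = 3.1623
SS = 1.96 * 24.9 * 3.1623
SS = 154.3 units

154.3 units


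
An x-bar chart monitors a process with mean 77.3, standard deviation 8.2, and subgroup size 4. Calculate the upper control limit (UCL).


UCL = 77.3 + 3 * 8.2 / sqrt(4)

89.6


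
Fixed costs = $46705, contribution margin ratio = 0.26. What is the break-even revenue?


Formula: BER = Fixed Costs / Contribution Margin Ratio
BER = $46705 / 0.26
BER = $179634.62 (to the nearest cent)

$179634.62


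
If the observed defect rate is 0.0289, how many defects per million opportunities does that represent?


DPMO = defect_rate * 1000000 = 0.0289 * 1000000

28900


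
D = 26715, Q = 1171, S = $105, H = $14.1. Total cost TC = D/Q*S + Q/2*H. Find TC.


TC = 26715/1171 * 105 + 1171/2 * 14.1

$10651.00


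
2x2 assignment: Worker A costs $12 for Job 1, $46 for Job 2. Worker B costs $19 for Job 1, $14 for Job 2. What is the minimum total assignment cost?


Option 1: A->1 + B->2 = $12 + $14 = $26
Option 2: A->2 + B->1 = $46 + $19 = $65
Min cost = min($26, $65) = $26

$26


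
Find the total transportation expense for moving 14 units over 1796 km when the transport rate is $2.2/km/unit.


TC = dist * cost * units = 1796 * 2.2 * 14 = $55316.80

$55316.80


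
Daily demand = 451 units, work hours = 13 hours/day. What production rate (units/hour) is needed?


Formula: Production Rate = Daily Demand / Available Hours
Rate = 451 units/day / 13 hours/day
Rate = 34.7 units/hour

34.7 units/hour


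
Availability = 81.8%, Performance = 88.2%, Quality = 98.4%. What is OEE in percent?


Formula: OEE = Availability * Performance * Quality / 10000
A * P = 81.8% * 88.2% / 100 = 72.15%
OEE = 72.15% * 98.4% / 100 = 71.0%

71.0%


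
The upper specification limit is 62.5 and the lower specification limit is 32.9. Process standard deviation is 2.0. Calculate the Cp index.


Cp = (62.5 - 32.9) / (6 * 2.0)

2.47


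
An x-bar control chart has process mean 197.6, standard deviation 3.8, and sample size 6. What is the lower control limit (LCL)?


LCL = 197.6 - 3 * 3.8 / sqrt(6)

192.95


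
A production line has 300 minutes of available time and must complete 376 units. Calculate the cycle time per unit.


Formula: CT = Available Time / Number of Units
CT = 300 min / 376 units
CT = 0.8 min/unit

0.8 min/unit


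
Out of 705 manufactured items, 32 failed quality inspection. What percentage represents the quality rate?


Formula: Quality Rate = Good Pieces / Total Pieces * 100
Good pieces = 705 - 32 = 673
QR = 673 / 705 * 100 = 95.5%

95.5%


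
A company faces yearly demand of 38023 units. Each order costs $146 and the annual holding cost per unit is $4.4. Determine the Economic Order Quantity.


Formula: EOQ = sqrt(2 * D * S / H)
Numerator: 2 * 38023 * 146 = 11102716
2DS/H = 11102716 / 4.4 = 2523344.5
EOQ = sqrt(2523344.5) = 1588.5 units

1588.5 units


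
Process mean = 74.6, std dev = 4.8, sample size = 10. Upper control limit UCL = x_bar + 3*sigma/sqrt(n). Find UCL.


UCL = 74.6 + 3 * 4.8 / sqrt(10)

79.15


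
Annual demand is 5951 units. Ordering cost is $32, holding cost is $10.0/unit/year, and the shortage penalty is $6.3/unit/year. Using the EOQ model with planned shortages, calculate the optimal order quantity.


Formula: EOQ* = sqrt(2DS/H) * sqrt((H+P)/P)
Base EOQ = sqrt(2*5951*32/10.0) = 195.16 units
Correction = sqrt((10.0+6.3)/6.3) = 1.60851
EOQ* = 195.16 * 1.60851 = 313.9 units

313.9 units


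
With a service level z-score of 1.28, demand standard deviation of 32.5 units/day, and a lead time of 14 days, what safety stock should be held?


Formula: SS = z * sigma_d * sqrt(LT)
sqrt(LT) = sqrt(14) = 3.7417
SS = 1.28 * 32.5 * 3.7417
SS = 155.7 units

155.7 units


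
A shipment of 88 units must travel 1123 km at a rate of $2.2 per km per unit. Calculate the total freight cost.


TC = dist * cost * units = 1123 * 2.2 * 88 = $217412.80

$217412.80


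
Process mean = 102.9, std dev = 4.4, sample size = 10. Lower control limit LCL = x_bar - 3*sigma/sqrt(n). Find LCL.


LCL = 102.9 - 3 * 4.4 / sqrt(10)

98.73


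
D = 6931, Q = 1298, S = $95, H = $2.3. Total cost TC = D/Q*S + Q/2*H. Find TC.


TC = 6931/1298 * 95 + 1298/2 * 2.3

$1999.98


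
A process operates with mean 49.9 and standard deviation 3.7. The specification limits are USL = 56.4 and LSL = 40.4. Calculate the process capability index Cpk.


Cpu = (56.4 - 49.9) / (3 * 3.7) = 0.59
Cpl = (49.9 - 40.4) / (3 * 3.7) = 0.86
Cpk = min(0.59, 0.86) = 0.59

0.59


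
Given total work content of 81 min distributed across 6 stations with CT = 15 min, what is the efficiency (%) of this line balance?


Formula: Efficiency = Sum of Task Times / (N_stations * CT) * 100
Total station capacity = 6 stations * 15 min = 90 min
Efficiency = 81 / 90 * 100 = 90.0%

90.0%


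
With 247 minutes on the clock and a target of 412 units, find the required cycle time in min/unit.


Formula: CT = Available Time / Number of Units
CT = 247 min / 412 units
CT = 0.6 min/unit

0.6 min/unit


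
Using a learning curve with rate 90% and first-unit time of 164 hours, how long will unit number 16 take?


Formula: T_n = T_1 * (learning_rate)^(log2(n)) where learning_rate = rate/100
Doublings = log2(16) = 4
T_n = 164 * 0.9^4
T_n = 164 * 0.6561 = 107.6 hours

107.6 hours


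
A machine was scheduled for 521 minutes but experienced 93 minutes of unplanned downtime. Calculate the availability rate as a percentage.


Formula: Availability = (Planned Time - Downtime) / Planned Time * 100
Uptime = 521 - 93 = 428 min
Availability = 428 / 521 * 100 = 82.1%

82.1%


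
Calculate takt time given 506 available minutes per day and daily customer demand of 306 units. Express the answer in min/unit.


Formula: Takt Time = Available Production Time / Customer Demand
Takt = 506 min/day / 306 units/day
Takt = 1.65 min/unit

1.65 min/unit


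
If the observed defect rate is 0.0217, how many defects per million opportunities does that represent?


DPMO = defect_rate * 1000000 = 0.0217 * 1000000

21700


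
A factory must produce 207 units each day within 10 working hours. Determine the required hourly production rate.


Formula: Production Rate = Daily Demand / Available Hours
Rate = 207 units/day / 10 hours/day
Rate = 20.7 units/hour

20.7 units/hour


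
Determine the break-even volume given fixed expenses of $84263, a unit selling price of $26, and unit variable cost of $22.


Formula: BEQ = Fixed Costs / (Price - Variable Cost)
Contribution margin = $26 - $22 = $4/unit
BEQ = ceil($84263 / $4/unit) = ceil(21065.75) = 21066 units

21066 units


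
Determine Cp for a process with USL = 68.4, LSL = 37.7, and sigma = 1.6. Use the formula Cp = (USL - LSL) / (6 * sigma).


Cp = (68.4 - 37.7) / (6 * 1.6)

3.2


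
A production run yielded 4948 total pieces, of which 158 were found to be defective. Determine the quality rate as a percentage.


Formula: Quality Rate = Good Pieces / Total Pieces * 100
Good pieces = 4948 - 158 = 4790
QR = 4790 / 4948 * 100 = 96.8%

96.8%


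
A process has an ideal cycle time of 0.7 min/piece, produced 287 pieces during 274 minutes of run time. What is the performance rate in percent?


Formula: Performance = (Ideal CT * Total Count) / Run Time * 100
Ideal output time = 0.7 * 287 = 200.9 min
Performance = 200.9 / 274 * 100 = 73.3%

73.3%


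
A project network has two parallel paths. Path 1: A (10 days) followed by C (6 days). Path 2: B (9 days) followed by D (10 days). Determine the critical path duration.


Path 1 = 10 + 6 = 16 days
Path 2 = 9 + 10 = 19 days
Duration = max(16, 19) = 19 days

19 days


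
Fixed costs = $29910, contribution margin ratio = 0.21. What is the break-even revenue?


Formula: BER = Fixed Costs / Contribution Margin Ratio
BER = $29910 / 0.21
BER = $142428.57 (to the nearest cent)

$142428.57


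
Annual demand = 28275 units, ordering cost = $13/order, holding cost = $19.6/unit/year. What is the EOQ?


Formula: EOQ = sqrt(2 * D * S / H)
Numerator: 2 * 28275 * 13 = 735150
2DS/H = 735150 / 19.6 = 37507.7
EOQ = sqrt(37507.7) = 193.7 units

193.7 units


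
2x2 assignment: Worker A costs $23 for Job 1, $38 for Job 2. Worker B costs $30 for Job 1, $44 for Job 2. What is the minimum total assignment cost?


Option 1: A->1 + B->2 = $23 + $44 = $67
Option 2: A->2 + B->1 = $38 + $30 = $68
Min cost = min($67, $68) = $67

$67


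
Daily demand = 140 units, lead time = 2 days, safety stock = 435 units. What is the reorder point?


Formula: ROP = (Daily Demand * Lead Time) + Safety Stock
Demand during lead time = 140 * 2 = 280 units
ROP = 280 + 435 = 715 units

715 units


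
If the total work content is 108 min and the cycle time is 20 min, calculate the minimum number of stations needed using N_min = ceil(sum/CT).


Formula: N_min = ceil(Sum of Task Times / Cycle Time)
N_min = ceil(108 min / 20 min) = ceil(5.4)
N_min = 6 stations

6


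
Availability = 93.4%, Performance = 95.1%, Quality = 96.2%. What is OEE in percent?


Formula: OEE = Availability * Performance * Quality / 10000
A * P = 93.4% * 95.1% / 100 = 88.82%
OEE = 88.82% * 96.2% / 100 = 85.4%

85.4%


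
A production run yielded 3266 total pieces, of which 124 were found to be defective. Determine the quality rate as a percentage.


Formula: Quality Rate = Good Pieces / Total Pieces * 100
Good pieces = 3266 - 124 = 3142
QR = 3142 / 3266 * 100 = 96.2%

96.2%


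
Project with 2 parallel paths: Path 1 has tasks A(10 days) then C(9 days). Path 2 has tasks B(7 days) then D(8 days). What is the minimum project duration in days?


Path 1 = 10 + 9 = 19 days
Path 2 = 7 + 8 = 15 days
Duration = max(19, 15) = 19 days

19 days


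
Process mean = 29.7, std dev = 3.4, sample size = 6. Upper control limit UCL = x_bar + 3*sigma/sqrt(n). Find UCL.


UCL = 29.7 + 3 * 3.4 / sqrt(6)

33.86


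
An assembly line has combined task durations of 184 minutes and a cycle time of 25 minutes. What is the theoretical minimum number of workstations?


Formula: N_min = ceil(Sum of Task Times / Cycle Time)
N_min = ceil(184 min / 25 min) = ceil(7.36)
N_min = 8 stations

8


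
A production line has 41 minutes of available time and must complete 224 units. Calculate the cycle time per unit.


Formula: CT = Available Time / Number of Units
CT = 41 min / 224 units
CT = 0.18 min/unit

0.18 min/unit


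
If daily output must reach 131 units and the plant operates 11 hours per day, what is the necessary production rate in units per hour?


Formula: Production Rate = Daily Demand / Available Hours
Rate = 131 units/day / 11 hours/day
Rate = 11.9 units/hour

11.9 units/hour


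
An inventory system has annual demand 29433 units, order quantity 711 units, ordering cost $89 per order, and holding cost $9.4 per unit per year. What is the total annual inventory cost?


TC = 29433/711 * 89 + 711/2 * 9.4

$7026.00


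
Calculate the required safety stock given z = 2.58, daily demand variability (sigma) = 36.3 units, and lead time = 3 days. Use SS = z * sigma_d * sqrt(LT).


Formula: SS = z * sigma_d * sqrt(LT)
sqrt(LT) = sqrt(3) = 1.7321
SS = 2.58 * 36.3 * 1.7321
SS = 162.2 units

162.2 units


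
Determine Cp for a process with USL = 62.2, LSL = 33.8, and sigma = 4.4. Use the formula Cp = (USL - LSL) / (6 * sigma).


Cp = (62.2 - 33.8) / (6 * 4.4)

1.08


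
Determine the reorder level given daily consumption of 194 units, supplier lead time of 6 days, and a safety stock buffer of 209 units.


Formula: ROP = (Daily Demand * Lead Time) + Safety Stock
Demand during lead time = 194 * 6 = 1164 units
ROP = 1164 + 209 = 1373 units

1373 units


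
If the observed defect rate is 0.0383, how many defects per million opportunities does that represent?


DPMO = defect_rate * 1000000 = 0.0383 * 1000000

38300


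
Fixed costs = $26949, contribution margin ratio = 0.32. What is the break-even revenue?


Formula: BER = Fixed Costs / Contribution Margin Ratio
BER = $26949 / 0.32
BER = $84215.63 (to the nearest cent)

$84215.63


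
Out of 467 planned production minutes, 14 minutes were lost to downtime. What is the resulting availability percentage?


Formula: Availability = (Planned Time - Downtime) / Planned Time * 100
Uptime = 467 - 14 = 453 min
Availability = 453 / 467 * 100 = 97.0%

97.0%


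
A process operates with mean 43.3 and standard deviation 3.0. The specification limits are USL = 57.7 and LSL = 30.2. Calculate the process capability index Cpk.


Cpu = (57.7 - 43.3) / (3 * 3.0) = 1.6
Cpl = (43.3 - 30.2) / (3 * 3.0) = 1.46
Cpk = min(1.6, 1.46) = 1.46

1.46


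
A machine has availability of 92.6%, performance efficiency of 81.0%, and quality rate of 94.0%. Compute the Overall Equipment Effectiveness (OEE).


Formula: OEE = Availability * Performance * Quality / 10000
A * P = 92.6% * 81.0% / 100 = 75.01%
OEE = 75.01% * 94.0% / 100 = 70.5%

70.5%


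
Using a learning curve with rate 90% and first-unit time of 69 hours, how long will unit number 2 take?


Formula: T_n = T_1 * (learning_rate)^(log2(n)) where learning_rate = rate/100
Doublings = log2(2) = 1
T_n = 69 * 0.9^1
T_n = 69 * 0.9 = 62.1 hours

62.1 hours


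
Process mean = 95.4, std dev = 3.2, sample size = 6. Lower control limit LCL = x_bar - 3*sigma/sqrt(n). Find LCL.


LCL = 95.4 - 3 * 3.2 / sqrt(6)

91.48


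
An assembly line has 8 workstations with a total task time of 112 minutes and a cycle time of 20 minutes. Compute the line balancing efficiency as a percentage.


Formula: Efficiency = Sum of Task Times / (N_stations * CT) * 100
Total station capacity = 8 stations * 20 min = 160 min
Efficiency = 112 / 160 * 100 = 70.0%

70.0%


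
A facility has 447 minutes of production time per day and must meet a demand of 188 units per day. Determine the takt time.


Formula: Takt Time = Available Production Time / Customer Demand
Takt = 447 min/day / 188 units/day
Takt = 2.38 min/unit

2.38 min/unit


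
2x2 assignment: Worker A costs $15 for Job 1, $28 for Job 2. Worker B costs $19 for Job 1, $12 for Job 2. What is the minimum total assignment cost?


Option 1: A->1 + B->2 = $15 + $12 = $27
Option 2: A->2 + B->1 = $28 + $19 = $47
Min cost = min($27, $47) = $27

$27


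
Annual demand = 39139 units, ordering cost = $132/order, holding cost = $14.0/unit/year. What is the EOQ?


Formula: EOQ = sqrt(2 * D * S / H)
Numerator: 2 * 39139 * 132 = 10332696
2DS/H = 10332696 / 14.0 = 738049.7
EOQ = sqrt(738049.7) = 859.1 units

859.1 units


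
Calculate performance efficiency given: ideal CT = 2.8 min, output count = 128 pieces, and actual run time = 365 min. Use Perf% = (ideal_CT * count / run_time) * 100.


Formula: Performance = (Ideal CT * Total Count) / Run Time * 100
Ideal output time = 2.8 * 128 = 358.4 min
Performance = 358.4 / 365 * 100 = 98.2%

98.2%


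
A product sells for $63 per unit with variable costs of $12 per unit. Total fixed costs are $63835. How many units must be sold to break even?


Formula: BEQ = Fixed Costs / (Price - Variable Cost)
Contribution margin = $63 - $12 = $51/unit
BEQ = ceil($63835 / $51/unit) = ceil(1251.67) = 1252 units

1252 units


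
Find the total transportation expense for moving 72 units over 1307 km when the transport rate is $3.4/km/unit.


TC = dist * cost * units = 1307 * 3.4 * 72 = $319953.60

$319953.60


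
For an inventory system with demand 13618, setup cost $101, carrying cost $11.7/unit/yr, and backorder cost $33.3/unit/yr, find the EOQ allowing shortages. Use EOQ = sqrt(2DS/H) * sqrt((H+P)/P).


Formula: EOQ* = sqrt(2DS/H) * sqrt((H+P)/P)
Base EOQ = sqrt(2*13618*101/11.7) = 484.89 units
Correction = sqrt((11.7+33.3)/33.3) = 1.16248
EOQ* = 484.89 * 1.16248 = 563.7 units

563.7 units


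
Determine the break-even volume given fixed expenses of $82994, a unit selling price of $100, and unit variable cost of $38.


Formula: BEQ = Fixed Costs / (Price - Variable Cost)
Contribution margin = $100 - $38 = $62/unit
BEQ = ceil($82994 / $62/unit) = ceil(1338.61) = 1339 units

1339 units


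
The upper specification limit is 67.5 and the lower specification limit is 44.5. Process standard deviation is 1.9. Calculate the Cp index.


Cp = (67.5 - 44.5) / (6 * 1.9)

2.02


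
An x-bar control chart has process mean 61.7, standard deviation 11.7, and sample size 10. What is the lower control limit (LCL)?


LCL = 61.7 - 3 * 11.7 / sqrt(10)

50.6


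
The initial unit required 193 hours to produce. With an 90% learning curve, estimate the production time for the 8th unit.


Formula: T_n = T_1 * (learning_rate)^(log2(n)) where learning_rate = rate/100
Doublings = log2(8) = 3
T_n = 193 * 0.9^3
T_n = 193 * 0.729 = 140.7 hours

140.7 hours


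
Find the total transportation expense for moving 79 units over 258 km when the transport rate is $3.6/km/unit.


TC = dist * cost * units = 258 * 3.6 * 79 = $73375.20

$73375.20


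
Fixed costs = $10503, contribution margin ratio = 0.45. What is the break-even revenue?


Formula: BER = Fixed Costs / Contribution Margin Ratio
BER = $10503 / 0.45
BER = $23340.00 (to the nearest cent)

$23340.00


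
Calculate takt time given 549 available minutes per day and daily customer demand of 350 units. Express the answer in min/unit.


Formula: Takt Time = Available Production Time / Customer Demand
Takt = 549 min/day / 350 units/day
Takt = 1.57 min/unit

1.57 min/unit


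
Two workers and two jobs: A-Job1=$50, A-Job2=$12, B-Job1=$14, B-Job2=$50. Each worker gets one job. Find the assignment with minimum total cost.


Option 1: A->1 + B->2 = $50 + $50 = $100
Option 2: A->2 + B->1 = $12 + $14 = $26
Min cost = min($100, $26) = $26

$26


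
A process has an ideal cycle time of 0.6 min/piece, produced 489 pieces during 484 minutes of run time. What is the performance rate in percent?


Formula: Performance = (Ideal CT * Total Count) / Run Time * 100
Ideal output time = 0.6 * 489 = 293.4 min
Performance = 293.4 / 484 * 100 = 60.6%

60.6%


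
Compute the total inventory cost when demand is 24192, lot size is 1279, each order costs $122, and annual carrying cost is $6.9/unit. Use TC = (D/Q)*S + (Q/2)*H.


TC = 24192/1279 * 122 + 1279/2 * 6.9

$6720.15


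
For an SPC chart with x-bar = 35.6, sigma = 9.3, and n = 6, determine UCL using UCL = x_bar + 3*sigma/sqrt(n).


UCL = 35.6 + 3 * 9.3 / sqrt(6)

46.99


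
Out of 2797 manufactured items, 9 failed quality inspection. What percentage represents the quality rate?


Formula: Quality Rate = Good Pieces / Total Pieces * 100
Good pieces = 2797 - 9 = 2788
QR = 2788 / 2797 * 100 = 99.7%

99.7%


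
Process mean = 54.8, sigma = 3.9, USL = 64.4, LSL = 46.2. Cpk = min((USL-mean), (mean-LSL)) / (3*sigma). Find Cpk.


Cpu = (64.4 - 54.8) / (3 * 3.9) = 0.82
Cpl = (54.8 - 46.2) / (3 * 3.9) = 0.74
Cpk = min(0.82, 0.74) = 0.74

0.74


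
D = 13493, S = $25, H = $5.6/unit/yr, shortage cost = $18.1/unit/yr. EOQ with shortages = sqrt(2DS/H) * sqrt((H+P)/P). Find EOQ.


Formula: EOQ* = sqrt(2DS/H) * sqrt((H+P)/P)
Base EOQ = sqrt(2*13493*25/5.6) = 347.09 units
Correction = sqrt((5.6+18.1)/18.1) = 1.14429
EOQ* = 347.09 * 1.14429 = 397.2 units

397.2 units


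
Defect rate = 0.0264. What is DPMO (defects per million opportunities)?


DPMO = defect_rate * 1000000 = 0.0264 * 1000000

26400


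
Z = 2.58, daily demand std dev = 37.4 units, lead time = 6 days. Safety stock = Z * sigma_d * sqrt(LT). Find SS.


Formula: SS = z * sigma_d * sqrt(LT)
sqrt(LT) = sqrt(6) = 2.4495
SS = 2.58 * 37.4 * 2.4495
SS = 236.4 units

236.4 units


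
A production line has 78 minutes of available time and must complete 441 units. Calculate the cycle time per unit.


Formula: CT = Available Time / Number of Units
CT = 78 min / 441 units
CT = 0.18 min/unit

0.18 min/unit


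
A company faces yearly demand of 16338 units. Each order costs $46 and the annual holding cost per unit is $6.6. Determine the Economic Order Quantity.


Formula: EOQ = sqrt(2 * D * S / H)
Numerator: 2 * 16338 * 46 = 1503096
2DS/H = 1503096 / 6.6 = 227741.8
EOQ = sqrt(227741.8) = 477.2 units

477.2 units


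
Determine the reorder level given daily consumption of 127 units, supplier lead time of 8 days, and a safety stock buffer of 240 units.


Formula: ROP = (Daily Demand * Lead Time) + Safety Stock
Demand during lead time = 127 * 8 = 1016 units
ROP = 1016 + 240 = 1256 units

1256 units


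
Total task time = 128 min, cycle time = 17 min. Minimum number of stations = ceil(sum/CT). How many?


Formula: N_min = ceil(Sum of Task Times / Cycle Time)
N_min = ceil(128 min / 17 min) = ceil(7.5294)
N_min = 8 stations

8


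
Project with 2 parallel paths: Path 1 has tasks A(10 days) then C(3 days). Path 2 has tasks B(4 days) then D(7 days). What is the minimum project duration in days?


Path 1 = 10 + 3 = 13 days
Path 2 = 4 + 7 = 11 days
Duration = max(13, 11) = 13 days

13 days


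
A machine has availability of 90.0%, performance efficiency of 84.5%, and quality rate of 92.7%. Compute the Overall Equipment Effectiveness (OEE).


Formula: OEE = Availability * Performance * Quality / 10000
A * P = 90.0% * 84.5% / 100 = 76.05%
OEE = 76.05% * 92.7% / 100 = 70.5%

70.5%


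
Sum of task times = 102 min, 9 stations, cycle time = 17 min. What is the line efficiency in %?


Formula: Efficiency = Sum of Task Times / (N_stations * CT) * 100
Total station capacity = 9 stations * 17 min = 153 min
Efficiency = 102 / 153 * 100 = 66.7%

66.7%


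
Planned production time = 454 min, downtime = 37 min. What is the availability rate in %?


Formula: Availability = (Planned Time - Downtime) / Planned Time * 100
Uptime = 454 - 37 = 417 min
Availability = 417 / 454 * 100 = 91.9%

91.9%


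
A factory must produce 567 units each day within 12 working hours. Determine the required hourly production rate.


Formula: Production Rate = Daily Demand / Available Hours
Rate = 567 units/day / 12 hours/day
Rate = 47.3 units/hour

47.3 units/hour


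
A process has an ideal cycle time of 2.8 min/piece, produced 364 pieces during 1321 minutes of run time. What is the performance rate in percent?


Formula: Performance = (Ideal CT * Total Count) / Run Time * 100
Ideal output time = 2.8 * 364 = 1019.2 min
Performance = 1019.2 / 1321 * 100 = 77.2%

77.2%


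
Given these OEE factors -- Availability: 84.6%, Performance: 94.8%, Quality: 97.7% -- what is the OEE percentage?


Formula: OEE = Availability * Performance * Quality / 10000
A * P = 84.6% * 94.8% / 100 = 80.2%
OEE = 80.2% * 97.7% / 100 = 78.4%

78.4%


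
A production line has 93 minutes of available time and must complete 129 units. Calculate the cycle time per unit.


Formula: CT = Available Time / Number of Units
CT = 93 min / 129 units
CT = 0.72 min/unit

0.72 min/unit


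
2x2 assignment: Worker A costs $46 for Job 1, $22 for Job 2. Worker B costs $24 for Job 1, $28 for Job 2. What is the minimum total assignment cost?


Option 1: A->1 + B->2 = $46 + $28 = $74
Option 2: A->2 + B->1 = $22 + $24 = $46
Min cost = min($74, $46) = $46

$46


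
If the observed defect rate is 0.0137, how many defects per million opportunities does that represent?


DPMO = defect_rate * 1000000 = 0.0137 * 1000000

13700


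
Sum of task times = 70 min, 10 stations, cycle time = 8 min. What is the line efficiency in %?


Formula: Efficiency = Sum of Task Times / (N_stations * CT) * 100
Total station capacity = 10 stations * 8 min = 80 min
Efficiency = 70 / 80 * 100 = 87.5%

87.5%


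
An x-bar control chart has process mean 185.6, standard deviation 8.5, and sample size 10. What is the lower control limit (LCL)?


LCL = 185.6 - 3 * 8.5 / sqrt(10)

177.54


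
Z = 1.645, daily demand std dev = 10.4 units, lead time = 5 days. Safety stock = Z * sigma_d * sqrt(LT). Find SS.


Formula: SS = z * sigma_d * sqrt(LT)
sqrt(LT) = sqrt(5) = 2.2361
SS = 1.645 * 10.4 * 2.2361
SS = 38.3 units

38.3 units


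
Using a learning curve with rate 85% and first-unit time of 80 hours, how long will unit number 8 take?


Formula: T_n = T_1 * (learning_rate)^(log2(n)) where learning_rate = rate/100
Doublings = log2(8) = 3
T_n = 80 * 0.85^3
T_n = 80 * 0.6141 = 49.1 hours

49.1 hours


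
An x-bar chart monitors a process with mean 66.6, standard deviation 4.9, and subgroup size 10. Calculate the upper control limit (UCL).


UCL = 66.6 + 3 * 4.9 / sqrt(10)

71.25


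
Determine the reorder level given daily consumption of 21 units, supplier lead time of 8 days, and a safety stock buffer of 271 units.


Formula: ROP = (Daily Demand * Lead Time) + Safety Stock
Demand during lead time = 21 * 8 = 168 units
ROP = 168 + 271 = 439 units

439 units


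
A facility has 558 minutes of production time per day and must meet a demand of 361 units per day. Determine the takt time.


Formula: Takt Time = Available Production Time / Customer Demand
Takt = 558 min/day / 361 units/day
Takt = 1.55 min/unit

1.55 min/unit


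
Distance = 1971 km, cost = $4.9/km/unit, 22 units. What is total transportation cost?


TC = dist * cost * units = 1971 * 4.9 * 22 = $212473.80

$212473.80


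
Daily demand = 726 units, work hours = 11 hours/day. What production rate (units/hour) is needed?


Formula: Production Rate = Daily Demand / Available Hours
Rate = 726 units/day / 11 hours/day
Rate = 66.0 units/hour

66.0 units/hour


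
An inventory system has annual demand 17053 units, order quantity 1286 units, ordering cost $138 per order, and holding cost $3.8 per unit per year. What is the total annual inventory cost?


TC = 17053/1286 * 138 + 1286/2 * 3.8

$4273.35


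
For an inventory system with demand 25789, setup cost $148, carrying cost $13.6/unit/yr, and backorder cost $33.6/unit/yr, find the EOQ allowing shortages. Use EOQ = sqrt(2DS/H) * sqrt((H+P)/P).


Formula: EOQ* = sqrt(2DS/H) * sqrt((H+P)/P)
Base EOQ = sqrt(2*25789*148/13.6) = 749.19 units
Correction = sqrt((13.6+33.6)/33.6) = 1.18523
EOQ* = 749.19 * 1.18523 = 888.0 units

888.0 units


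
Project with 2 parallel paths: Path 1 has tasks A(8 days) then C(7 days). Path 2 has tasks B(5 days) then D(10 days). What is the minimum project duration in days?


Path 1 = 8 + 7 = 15 days
Path 2 = 5 + 10 = 15 days
Duration = max(15, 15) = 15 days

15 days


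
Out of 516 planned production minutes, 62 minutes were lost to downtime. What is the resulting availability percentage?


Formula: Availability = (Planned Time - Downtime) / Planned Time * 100
Uptime = 516 - 62 = 454 min
Availability = 454 / 516 * 100 = 88.0%

88.0%


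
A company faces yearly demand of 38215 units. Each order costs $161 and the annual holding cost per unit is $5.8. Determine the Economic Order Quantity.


Formula: EOQ = sqrt(2 * D * S / H)
Numerator: 2 * 38215 * 161 = 12305230
2DS/H = 12305230 / 5.8 = 2121591.4
EOQ = sqrt(2121591.4) = 1456.6 units

1456.6 units


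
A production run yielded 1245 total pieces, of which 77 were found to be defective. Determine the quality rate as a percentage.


Formula: Quality Rate = Good Pieces / Total Pieces * 100
Good pieces = 1245 - 77 = 1168
QR = 1168 / 1245 * 100 = 93.8%

93.8%


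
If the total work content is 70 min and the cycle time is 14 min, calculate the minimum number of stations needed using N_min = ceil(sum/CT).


Formula: N_min = ceil(Sum of Task Times / Cycle Time)
N_min = ceil(70 min / 14 min) = ceil(5.0)
N_min = 5 stations

5


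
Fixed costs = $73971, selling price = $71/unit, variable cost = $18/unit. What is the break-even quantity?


Formula: BEQ = Fixed Costs / (Price - Variable Cost)
Contribution margin = $71 - $18 = $53/unit
BEQ = ceil($73971 / $53/unit) = ceil(1395.68) = 1396 units

1396 units


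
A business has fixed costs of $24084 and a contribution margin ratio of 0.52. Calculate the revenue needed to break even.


Formula: BER = Fixed Costs / Contribution Margin Ratio
BER = $24084 / 0.52
BER = $46315.38 (to the nearest cent)

$46315.38


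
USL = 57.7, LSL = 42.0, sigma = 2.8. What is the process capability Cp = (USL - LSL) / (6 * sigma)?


Cp = (57.7 - 42.0) / (6 * 2.8)

0.93


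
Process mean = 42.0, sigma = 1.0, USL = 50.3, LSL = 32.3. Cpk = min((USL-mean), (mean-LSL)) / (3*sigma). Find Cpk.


Cpu = (50.3 - 42.0) / (3 * 1.0) = 2.77
Cpl = (42.0 - 32.3) / (3 * 1.0) = 3.23
Cpk = min(2.77, 3.23) = 2.77

2.77


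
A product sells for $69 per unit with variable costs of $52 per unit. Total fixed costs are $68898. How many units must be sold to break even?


Formula: BEQ = Fixed Costs / (Price - Variable Cost)
Contribution margin = $69 - $52 = $17/unit
BEQ = ceil($68898 / $17/unit) = ceil(4052.82) = 4053 units

4053 units


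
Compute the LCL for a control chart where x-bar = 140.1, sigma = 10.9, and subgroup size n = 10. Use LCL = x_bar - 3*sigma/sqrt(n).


LCL = 140.1 - 3 * 10.9 / sqrt(10)

129.76


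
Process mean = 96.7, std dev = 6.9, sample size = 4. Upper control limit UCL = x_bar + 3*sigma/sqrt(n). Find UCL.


UCL = 96.7 + 3 * 6.9 / sqrt(4)

107.05


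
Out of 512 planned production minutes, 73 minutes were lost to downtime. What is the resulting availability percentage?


Formula: Availability = (Planned Time - Downtime) / Planned Time * 100
Uptime = 512 - 73 = 439 min
Availability = 439 / 512 * 100 = 85.7%

85.7%


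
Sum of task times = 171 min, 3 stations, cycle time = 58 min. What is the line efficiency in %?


Formula: Efficiency = Sum of Task Times / (N_stations * CT) * 100
Total station capacity = 3 stations * 58 min = 174 min
Efficiency = 171 / 174 * 100 = 98.3%

98.3%


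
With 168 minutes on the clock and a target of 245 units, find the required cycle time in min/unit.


Formula: CT = Available Time / Number of Units
CT = 168 min / 245 units
CT = 0.69 min/unit

0.69 min/unit


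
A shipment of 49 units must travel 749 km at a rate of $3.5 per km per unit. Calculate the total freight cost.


TC = dist * cost * units = 749 * 3.5 * 49 = $128453.50

$128453.50


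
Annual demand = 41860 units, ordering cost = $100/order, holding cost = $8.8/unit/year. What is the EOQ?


Formula: EOQ = sqrt(2 * D * S / H)
Numerator: 2 * 41860 * 100 = 8372000
2DS/H = 8372000 / 8.8 = 951363.6
EOQ = sqrt(951363.6) = 975.4 units

975.4 units


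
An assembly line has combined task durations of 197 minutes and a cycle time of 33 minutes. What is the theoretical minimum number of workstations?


Formula: N_min = ceil(Sum of Task Times / Cycle Time)
N_min = ceil(197 min / 33 min) = ceil(5.9697)
N_min = 6 stations

6


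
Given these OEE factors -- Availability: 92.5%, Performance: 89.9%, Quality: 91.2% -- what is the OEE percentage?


Formula: OEE = Availability * Performance * Quality / 10000
A * P = 92.5% * 89.9% / 100 = 83.16%
OEE = 83.16% * 91.2% / 100 = 75.8%

75.8%


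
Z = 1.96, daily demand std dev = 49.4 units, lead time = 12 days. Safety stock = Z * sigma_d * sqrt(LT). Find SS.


Formula: SS = z * sigma_d * sqrt(LT)
sqrt(LT) = sqrt(12) = 3.4641
SS = 1.96 * 49.4 * 3.4641
SS = 335.4 units

335.4 units


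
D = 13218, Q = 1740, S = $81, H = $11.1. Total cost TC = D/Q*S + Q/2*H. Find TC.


TC = 13218/1740 * 81 + 1740/2 * 11.1

$10272.32


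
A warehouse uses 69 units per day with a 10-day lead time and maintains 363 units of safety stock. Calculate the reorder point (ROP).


Formula: ROP = (Daily Demand * Lead Time) + Safety Stock
Demand during lead time = 69 * 10 = 690 units
ROP = 690 + 363 = 1053 units

1053 units


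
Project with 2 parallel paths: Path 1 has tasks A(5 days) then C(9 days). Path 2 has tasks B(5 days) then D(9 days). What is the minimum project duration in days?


Path 1 = 5 + 9 = 14 days
Path 2 = 5 + 9 = 14 days
Duration = max(14, 14) = 14 days

14 days


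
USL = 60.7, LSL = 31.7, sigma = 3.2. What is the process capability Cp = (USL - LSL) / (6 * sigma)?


Cp = (60.7 - 31.7) / (6 * 3.2)

1.51


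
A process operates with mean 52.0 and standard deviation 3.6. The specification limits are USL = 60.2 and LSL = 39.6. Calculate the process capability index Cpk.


Cpu = (60.2 - 52.0) / (3 * 3.6) = 0.76
Cpl = (52.0 - 39.6) / (3 * 3.6) = 1.15
Cpk = min(0.76, 1.15) = 0.76

0.76


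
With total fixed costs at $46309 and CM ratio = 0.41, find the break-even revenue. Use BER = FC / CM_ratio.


Formula: BER = Fixed Costs / Contribution Margin Ratio
BER = $46309 / 0.41
BER = $112948.78 (to the nearest cent)

$112948.78


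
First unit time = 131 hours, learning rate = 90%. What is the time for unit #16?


Formula: T_n = T_1 * (learning_rate)^(log2(n)) where learning_rate = rate/100
Doublings = log2(16) = 4
T_n = 131 * 0.9^4
T_n = 131 * 0.6561 = 85.9 hours

85.9 hours


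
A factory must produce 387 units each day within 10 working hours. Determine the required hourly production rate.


Formula: Production Rate = Daily Demand / Available Hours
Rate = 387 units/day / 10 hours/day
Rate = 38.7 units/hour

38.7 units/hour


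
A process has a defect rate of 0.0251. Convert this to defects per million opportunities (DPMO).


DPMO = defect_rate * 1000000 = 0.0251 * 1000000

25100


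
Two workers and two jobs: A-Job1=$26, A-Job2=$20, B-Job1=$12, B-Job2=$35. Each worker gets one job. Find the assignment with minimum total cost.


Option 1: A->1 + B->2 = $26 + $35 = $61
Option 2: A->2 + B->1 = $20 + $12 = $32
Min cost = min($61, $32) = $32

$32


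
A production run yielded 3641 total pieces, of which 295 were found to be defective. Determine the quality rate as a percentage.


Formula: Quality Rate = Good Pieces / Total Pieces * 100
Good pieces = 3641 - 295 = 3346
QR = 3346 / 3641 * 100 = 91.9%

91.9%


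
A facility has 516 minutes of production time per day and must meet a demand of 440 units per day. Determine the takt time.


Formula: Takt Time = Available Production Time / Customer Demand
Takt = 516 min/day / 440 units/day
Takt = 1.17 min/unit

1.17 min/unit


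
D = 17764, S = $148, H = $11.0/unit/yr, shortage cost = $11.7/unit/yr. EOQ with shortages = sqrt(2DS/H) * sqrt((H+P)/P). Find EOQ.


Formula: EOQ* = sqrt(2DS/H) * sqrt((H+P)/P)
Base EOQ = sqrt(2*17764*148/11.0) = 691.38 units
Correction = sqrt((11.0+11.7)/11.7) = 1.3929
EOQ* = 691.38 * 1.3929 = 963.0 units

963.0 units


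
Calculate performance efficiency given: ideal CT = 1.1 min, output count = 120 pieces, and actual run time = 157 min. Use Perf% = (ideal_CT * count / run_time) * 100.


Formula: Performance = (Ideal CT * Total Count) / Run Time * 100
Ideal output time = 1.1 * 120 = 132.0 min
Performance = 132.0 / 157 * 100 = 84.1%

84.1%


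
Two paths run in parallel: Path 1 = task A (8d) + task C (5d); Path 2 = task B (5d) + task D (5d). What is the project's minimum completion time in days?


Path 1 = 8 + 5 = 13 days
Path 2 = 5 + 5 = 10 days
Duration = max(13, 10) = 13 days

13 days


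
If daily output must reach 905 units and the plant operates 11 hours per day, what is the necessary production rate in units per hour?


Formula: Production Rate = Daily Demand / Available Hours
Rate = 905 units/day / 11 hours/day
Rate = 82.3 units/hour

82.3 units/hour


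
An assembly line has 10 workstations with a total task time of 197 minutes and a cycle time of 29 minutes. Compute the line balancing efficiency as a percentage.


Formula: Efficiency = Sum of Task Times / (N_stations * CT) * 100
Total station capacity = 10 stations * 29 min = 290 min
Efficiency = 197 / 290 * 100 = 67.9%

67.9%


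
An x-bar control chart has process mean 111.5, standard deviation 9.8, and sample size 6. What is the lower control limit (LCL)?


LCL = 111.5 - 3 * 9.8 / sqrt(6)

99.5
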